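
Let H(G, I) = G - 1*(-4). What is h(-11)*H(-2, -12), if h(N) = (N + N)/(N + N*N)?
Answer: -⅖ ≈ -0.40000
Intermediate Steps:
H(G, I) = 4 + G (H(G, I) = G + 4 = 4 + G)
h(N) = 2*N/(N + N²) (h(N) = (2*N)/(N + N²) = 2*N/(N + N²))
h(-11)*H(-2, -12) = (2/(1 - 11))*(4 - 2) = (2/(-10))*2 = (2*(-⅒))*2 = -⅕*2 = -⅖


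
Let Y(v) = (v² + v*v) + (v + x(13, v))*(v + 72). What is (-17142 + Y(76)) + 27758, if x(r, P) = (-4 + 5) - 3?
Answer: 33120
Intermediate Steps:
x(r, P) = -2 (x(r, P) = 1 - 3 = -2)
Y(v) = 2*v² + (-2 + v)*(72 + v) (Y(v) = (v² + v*v) + (v - 2)*(v + 72) = (v² + v²) + (-2 + v)*(72 + v) = 2*v² + (-2 + v)*(72 + v))
(-17142 + Y(76)) + 27758 = (-17142 + (-144 + 3*76² + 70*76)) + 27758 = (-17142 + (-144 + 3*5776 + 5320)) + 27758 = (-17142 + (-144 + 17328 + 5320)) + 27758 = (-17142 + 22504) + 27758 = 5362 + 27758 = 33120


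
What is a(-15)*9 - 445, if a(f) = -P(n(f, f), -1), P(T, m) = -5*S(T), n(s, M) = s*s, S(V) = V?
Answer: 9680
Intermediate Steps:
n(s, M) = s²
P(T, m) = -5*T
a(f) = 5*f² (a(f) = -(-5)*f² = 5*f²)
a(-15)*9 - 445 = (5*(-15)²)*9 - 445 = (5*225)*9 - 445 = 1125*9 - 445 = 10125 - 445 = 9680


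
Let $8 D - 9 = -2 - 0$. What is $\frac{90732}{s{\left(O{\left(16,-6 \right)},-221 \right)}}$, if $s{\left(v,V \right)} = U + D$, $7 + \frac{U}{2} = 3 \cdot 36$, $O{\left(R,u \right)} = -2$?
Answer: $\frac{241952}{541} \approx 447.23$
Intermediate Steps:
$D = \frac{7}{8}$ ($D = \frac{9}{8} + \frac{-2 - 0}{8} = \frac{9}{8} + \frac{-2 + 0}{8} = \frac{9}{8} + \frac{1}{8} \left(-2\right) = \frac{9}{8} - \frac{1}{4} = \frac{7}{8} \approx 0.875$)
$U = 202$ ($U = -14 + 2 \cdot 3 \cdot 36 = -14 + 2 \cdot 108 = -14 + 216 = 202$)
$s{\left(v,V \right)} = \frac{1623}{8}$ ($s{\left(v,V \right)} = 202 + \frac{7}{8} = \frac{1623}{8}$)
$\frac{90732}{s{\left(O{\left(16,-6 \right)},-221 \right)}} = \frac{90732}{\frac{1623}{8}} = 90732 \cdot \frac{8}{1623} = \frac{241952}{541}$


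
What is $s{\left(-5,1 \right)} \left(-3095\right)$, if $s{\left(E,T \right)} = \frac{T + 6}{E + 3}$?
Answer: $\frac{21665}{2} \approx 10833.0$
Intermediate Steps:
$s{\left(E,T \right)} = \frac{6 + T}{3 + E}$
$s{\left(-5,1 \right)} \left(-3095\right) = \frac{6 + 1}{3 - 5} \left(-3095\right) = \frac{1}{-2} \cdot 7 \left(-3095\right) = \left(- \frac{1}{2}\right) 7 \left(-3095\right) = \left(- \frac{7}{2}\right) \left(-3095\right) = \frac{21665}{2}$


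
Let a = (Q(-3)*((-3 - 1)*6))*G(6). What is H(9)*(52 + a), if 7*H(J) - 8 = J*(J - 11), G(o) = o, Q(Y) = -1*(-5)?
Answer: 6680/7 ≈ 954.29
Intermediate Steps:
Q(Y) = 5
H(J) = 8/7 + J*(-11 + J)/7 (H(J) = 8/7 + (J*(J - 11))/7 = 8/7 + (J*(-11 + J))/7 = 8/7 + J*(-11 + J)/7)
a = -720 (a = (5*((-3 - 1)*6))*6 = (5*(-4*6))*6 = (5*(-24))*6 = -120*6 = -720)
H(9)*(52 + a) = (8/7 - 11/7*9 + (⅐)*9²)*(52 - 720) = (8/7 - 99/7 + (⅐)*81)*(-668) = (8/7 - 99/7 + 81/7)*(-668) = -10/7*(-668) = 6680/7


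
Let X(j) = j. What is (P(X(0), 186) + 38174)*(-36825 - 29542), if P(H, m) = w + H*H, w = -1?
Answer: -2533427491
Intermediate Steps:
P(H, m) = -1 + H² (P(H, m) = -1 + H*H = -1 + H²)
(P(X(0), 186) + 38174)*(-36825 - 29542) = ((-1 + 0²) + 38174)*(-36825 - 29542) = ((-1 + 0) + 38174)*(-66367) = (-1 + 38174)*(-66367) = 38173*(-66367) = -2533427491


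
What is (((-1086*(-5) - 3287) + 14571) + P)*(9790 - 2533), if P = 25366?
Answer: 305374560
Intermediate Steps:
(((-1086*(-5) - 3287) + 14571) + P)*(9790 - 2533) = (((-1086*(-5) - 3287) + 14571) + 25366)*(9790 - 2533) = (((5430 - 3287) + 14571) + 25366)*7257 = ((2143 + 14571) + 25366)*7257 = (16714 + 25366)*7257 = 42080*7257 = 305374560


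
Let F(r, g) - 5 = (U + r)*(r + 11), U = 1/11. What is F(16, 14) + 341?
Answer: 8585/11 ≈ 780.45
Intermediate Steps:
U = 1/11 ≈ 0.090909
F(r, g) = 5 + (11 + r)*(1/11 + r) (F(r, g) = 5 + (1/11 + r)*(r + 11) = 5 + (1/11 + r)*(11 + r) = 5 + (11 + r)*(1/11 + r))
F(16, 14) + 341 = (6 + 16² + (122/11)*16) + 341 = (6 + 256 + 1952/11) + 341 = 4834/11 + 341 = 8585/11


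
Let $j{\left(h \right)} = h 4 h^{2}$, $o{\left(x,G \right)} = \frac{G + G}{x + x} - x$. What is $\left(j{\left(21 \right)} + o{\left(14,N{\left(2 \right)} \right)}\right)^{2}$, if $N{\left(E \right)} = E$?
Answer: $\frac{67190342521}{49} \approx 1.3712 \cdot 10^{9}$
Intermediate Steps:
$o{\left(x,G \right)} = - x + \frac{G}{x}$ ($o{\left(x,G \right)} = \frac{2 G}{2 x} - x = 2 G \frac{1}{2 x} - x = \frac{G}{x} - x = - x + \frac{G}{x}$)
$j{\left(h \right)} = 4 h^{3}$ ($j{\left(h \right)} = 4 h h^{2} = 4 h^{3}$)
$\left(j{\left(21 \right)} + o{\left(14,N{\left(2 \right)} \right)}\right)^{2} = \left(4 \cdot 21^{3} + \left(\left(-1\right) 14 + \frac{2}{14}\right)\right)^{2} = \left(4 \cdot 9261 + \left(-14 + 2 \cdot \frac{1}{14}\right)\right)^{2} = \left(37044 + \left(-14 + \frac{1}{7}\right)\right)^{2} = \left(37044 - \frac{97}{7}\right)^{2} = \left(\frac{259211}{7}\right)^{2} = \frac{67190342521}{49}$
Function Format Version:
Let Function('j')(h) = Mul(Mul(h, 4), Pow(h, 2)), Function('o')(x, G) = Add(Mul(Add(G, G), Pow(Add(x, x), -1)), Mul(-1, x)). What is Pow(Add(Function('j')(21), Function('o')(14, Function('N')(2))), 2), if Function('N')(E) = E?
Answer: Rational(67190342521, 49) ≈ 1.3712e+9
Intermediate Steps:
Function('o')(x, G) = Add(Mul(-1, x), Mul(G, Pow(x, -1))) (Function('o')(x, G) = Add(Mul(Mul(2, G), Pow(Mul(2, x), -1)), Mul(-1, x)) = Add(Mul(Mul(2, G), Mul(Rational(1, 2), Pow(x, -1))), Mul(-1, x)) = Add(Mul(G, Pow(x, -1)), Mul(-1, x)) = Add(Mul(-1, x), Mul(G, Pow(x, -1))))
Function('j')(h) = Mul(4, Pow(h, 3)) (Function('j')(h) = Mul(Mul(4, h), Pow(h, 2)) = Mul(4, Pow(h, 3)))
Pow(Add(Function('j')(21), Function('o')(14, Function('N')(2))), 2) = Pow(Add(Mul(4, Pow(21, 3)), Add(Mul(-1, 14), Mul(2, Pow(14, -1)))), 2) = Pow(Add(Mul(4, 9261), Add(-14, Mul(2, Rational(1, 14)))), 2) = Pow(Add(37044, Add(-14, Rational(1, 7))), 2) = Pow(Add(37044, Rational(-97, 7)), 2) = Pow(Rational(259211, 7), 2) = Rational(67190342521, 49)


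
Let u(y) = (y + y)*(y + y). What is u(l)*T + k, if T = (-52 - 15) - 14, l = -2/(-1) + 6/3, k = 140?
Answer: -5044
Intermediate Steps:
l = 4 (l = -2*(-1) + 6*(1/3) = 2 + 2 = 4)
u(y) = 4*y**2 (u(y) = (2*y)*(2*y) = 4*y**2)
T = -81 (T = -67 - 14 = -81)
u(l)*T + k = (4*4**2)*(-81) + 140 = (4*16)*(-81) + 140 = 64*(-81) + 140 = -5184 + 140 = -5044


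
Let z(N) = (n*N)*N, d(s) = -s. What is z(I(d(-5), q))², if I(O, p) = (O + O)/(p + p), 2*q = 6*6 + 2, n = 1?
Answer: 625/130321 ≈ 0.0047958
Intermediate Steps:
q = 19 (q = (6*6 + 2)/2 = (36 + 2)/2 = (½)*38 = 19)
I(O, p) = O/p (I(O, p) = (2*O)/((2*p)) = (2*O)*(1/(2*p)) = O/p)
z(N) = N² (z(N) = (1*N)*N = N*N = N²)
z(I(d(-5), q))² = ((-1*(-5)/19)²)² = ((5*(1/19))²)² = ((5/19)²)² = (25/361)² = 625/130321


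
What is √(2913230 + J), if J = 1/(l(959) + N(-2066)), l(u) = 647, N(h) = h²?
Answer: √53091829815533708073/4269003 ≈ 1706.8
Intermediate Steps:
J = 1/4269003 (J = 1/(647 + (-2066)²) = 1/(647 + 4268356) = 1/4269003 ≈ 2.3425e-7)
√(2913230 + J) = √(2913230 + 1/4269003) = √(12436587609691/4269003) = √53091829815533708073/4269003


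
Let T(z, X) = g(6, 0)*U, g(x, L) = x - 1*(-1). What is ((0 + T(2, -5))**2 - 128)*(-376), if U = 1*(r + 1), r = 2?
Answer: -117688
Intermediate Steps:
U = 3 (U = 1*(2 + 1) = 1*3 = 3)
g(x, L) = 1 + x (g(x, L) = x + 1 = 1 + x)
T(z, X) = 21 (T(z, X) = (1 + 6)*3 = 7*3 = 21)
((0 + T(2, -5))**2 - 128)*(-376) = ((0 + 21)**2 - 128)*(-376) = (21**2 - 128)*(-376) = (441 - 128)*(-376) = 313*(-376) = -117688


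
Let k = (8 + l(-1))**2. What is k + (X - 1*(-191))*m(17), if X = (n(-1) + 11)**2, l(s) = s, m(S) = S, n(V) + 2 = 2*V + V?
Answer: 3908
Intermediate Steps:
n(V) = -2 + 3*V (n(V) = -2 + (2*V + V) = -2 + 3*V)
X = 36 (X = ((-2 + 3*(-1)) + 11)**2 = ((-2 - 3) + 11)**2 = (-5 + 11)**2 = 6**2 = 36)
k = 49 (k = (8 - 1)**2 = 7**2 = 49)
k + (X - 1*(-191))*m(17) = 49 + (36 - 1*(-191))*17 = 49 + (36 + 191)*17 = 49 + 227*17 = 49 + 3859 = 3908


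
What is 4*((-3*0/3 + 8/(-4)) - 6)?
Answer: -32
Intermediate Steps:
4*((-3*0/3 + 8/(-4)) - 6) = 4*((0*(⅓) + 8*(-¼)) - 6) = 4*((0 - 2) - 6) = 4*(-2 - 6) = 4*(-8) = -32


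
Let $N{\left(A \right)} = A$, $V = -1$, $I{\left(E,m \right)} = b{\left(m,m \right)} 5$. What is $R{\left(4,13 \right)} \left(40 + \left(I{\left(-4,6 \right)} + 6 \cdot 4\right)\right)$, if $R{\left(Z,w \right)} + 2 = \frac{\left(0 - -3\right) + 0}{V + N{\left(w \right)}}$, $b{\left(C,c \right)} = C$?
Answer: $- \frac{329}{2} \approx -164.5$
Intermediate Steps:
$I{\left(E,m \right)} = 5 m$ ($I{\left(E,m \right)} = m 5 = 5 m$)
$R{\left(Z,w \right)} = -2 + \frac{3}{-1 + w}$ ($R{\left(Z,w \right)} = -2 + \frac{\left(0 - -3\right) + 0}{-1 + w} = -2 + \frac{\left(0 + 3\right) + 0}{-1 + w} = -2 + \frac{3 + 0}{-1 + w} = -2 + \frac{3}{-1 + w}$)
$R{\left(4,13 \right)} \left(40 + \left(I{\left(-4,6 \right)} + 6 \cdot 4\right)\right) = \frac{5 - 26}{-1 + 13} \left(40 + \left(5 \cdot 6 + 6 \cdot 4\right)\right) = \frac{5 - 26}{12} \left(40 + \left(30 + 24\right)\right) = \frac{1}{12} \left(-21\right) \left(40 + 54\right) = \left(- \frac{7}{4}\right) 94 = - \frac{329}{2}$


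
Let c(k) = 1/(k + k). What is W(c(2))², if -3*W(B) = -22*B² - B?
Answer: 169/576 ≈ 0.29340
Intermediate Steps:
c(k) = 1/(2*k)
W(B) = B/3 + 22*B²/3 (W(B) = -(-22*B² - B)/3 = -(-B - 22*B²)/3 = B/3 + 22*B²/3)
W(c(2))² = (((½)/2)*(1 + 22*((½)/2))/3)² = (((½)*(½))*(1 + 22*((½)*(½)))/3)² = ((⅓)*(¼)*(1 + 22*(¼)))² = ((⅓)*(¼)*(1 + 11/2))² = ((⅓)*(¼)*(13/2))² = (13/24)² = 169/576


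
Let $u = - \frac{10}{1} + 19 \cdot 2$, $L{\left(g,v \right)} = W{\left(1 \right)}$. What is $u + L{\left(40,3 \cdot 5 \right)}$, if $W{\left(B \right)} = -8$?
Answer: $20$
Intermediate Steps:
$L{\left(g,v \right)} = -8$
$u = 28$ ($u = \left(-10\right) 1 + 38 = -10 + 38 = 28$)
$u + L{\left(40,3 \cdot 5 \right)} = 28 - 8 = 20$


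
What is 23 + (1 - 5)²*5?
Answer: 103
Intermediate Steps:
23 + (1 - 5)²*5 = 23 + (-4)²*5 = 23 + 16*5 = 23 + 80 = 103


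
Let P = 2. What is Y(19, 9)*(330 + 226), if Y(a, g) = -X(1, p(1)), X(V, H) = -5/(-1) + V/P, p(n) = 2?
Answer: -3058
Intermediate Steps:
X(V, H) = 5 + V/2 (X(V, H) = -5/(-1) + V/2 = -5*(-1) + V*(½) = 5 + V/2)
Y(a, g) = -11/2 (Y(a, g) = -(5 + (½)*1) = -(5 + ½) = -1*11/2 = -11/2)
Y(19, 9)*(330 + 226) = -11*(330 + 226)/2 = -11/2*556 = -3058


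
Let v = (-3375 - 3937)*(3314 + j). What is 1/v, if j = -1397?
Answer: -1/14017104 ≈ -7.1341e-8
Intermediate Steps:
v = -14017104 (v = (-3375 - 3937)*(3314 - 1397) = -7312*1917 = -14017104)
1/v = 1/(-14017104) = -1/14017104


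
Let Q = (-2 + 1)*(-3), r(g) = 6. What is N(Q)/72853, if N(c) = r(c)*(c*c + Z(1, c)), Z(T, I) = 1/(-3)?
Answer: 52/72853 ≈ 0.00071377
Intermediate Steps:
Z(T, I) = -⅓
Q = 3 (Q = -1*(-3) = 3)
N(c) = -2 + 6*c² (N(c) = 6*(c*c - ⅓) = 6*(c² - ⅓) = 6*(-⅓ + c²) = -2 + 6*c²)
N(Q)/72853 = (-2 + 6*3²)/72853 = (-2 + 6*9)*(1/72853) = (-2 + 54)*(1/72853) = 52*(1/72853) = 52/72853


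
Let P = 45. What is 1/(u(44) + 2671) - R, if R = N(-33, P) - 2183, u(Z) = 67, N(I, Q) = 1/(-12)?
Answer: 35863699/16428 ≈ 2183.1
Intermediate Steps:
N(I, Q) = -1/12
R = -26197/12 (R = -1/12 - 2183 = -26197/12 ≈ -2183.1)
1/(u(44) + 2671) - R = 1/(67 + 2671) - 1*(-26197/12) = 1/2738 + 26197/12 = 35863699/16428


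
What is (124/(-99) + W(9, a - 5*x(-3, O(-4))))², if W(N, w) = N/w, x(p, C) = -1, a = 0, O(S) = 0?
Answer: 73441/245025 ≈ 0.29973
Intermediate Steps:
(124/(-99) + W(9, a - 5*x(-3, O(-4))))² = (124/(-99) + 9/(0 - 5*(-1)))² = (124*(-1/99) + 9/(0 + 5))² = (-124/99 + 9/5)² = (271/495)² = 73441/245025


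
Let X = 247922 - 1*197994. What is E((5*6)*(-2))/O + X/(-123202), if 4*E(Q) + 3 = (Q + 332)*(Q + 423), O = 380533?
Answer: -31916451715/93764853332 ≈ -0.34039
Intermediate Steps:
X = 49928 (X = 247922 - 197994 = 49928)
E(Q) = -3/4 + (332 + Q)*(423 + Q)/4 (E(Q) = -3/4 + ((Q + 332)*(Q + 423))/4 = -3/4 + ((332 + Q)*(423 + Q))/4 = -3/4 + (332 + Q)*(423 + Q)/4)
E((5*6)*(-2))/O + X/(-123202) = (140433/4 + ((5*6)*(-2))**2/4 + 755*((5*6)*(-2))/4)/380533 + 49928/(-123202) = (140433/4 + (30*(-2))**2/4 + 755*(30*(-2))/4)*(1/380533) + 49928*(-1/123202) = (140433/4 + (1/4)*(-60)**2 + (755/4)*(-60))*(1/380533) - 24964/61601 = (140433/4 + (1/4)*3600 - 11325)*(1/380533) - 24964/61601 = (140433/4 + 900 - 11325)*(1/380533) - 24964/61601 = (98733/4)*(1/380533) - 24964/61601 = 98733/1522132 - 24964/61601 = -31916451715/93764853332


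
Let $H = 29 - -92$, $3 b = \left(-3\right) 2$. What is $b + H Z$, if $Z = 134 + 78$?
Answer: $25650$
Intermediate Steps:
$Z = 212$
$b = -2$ ($b = \frac{\left(-3\right) 2}{3} = \frac{1}{3} \left(-6\right) = -2$)
$H = 121$ ($H = 29 + 92 = 121$)
$b + H Z = -2 + 121 \cdot 212 = -2 + 25652 = 25650$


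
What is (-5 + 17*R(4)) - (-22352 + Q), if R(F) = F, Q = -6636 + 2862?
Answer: 26189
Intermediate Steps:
Q = -3774
(-5 + 17*R(4)) - (-22352 + Q) = (-5 + 17*4) - (-22352 - 3774) = (-5 + 68) - 1*(-26126) = 63 + 26126 = 26189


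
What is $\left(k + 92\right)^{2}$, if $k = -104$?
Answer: $144$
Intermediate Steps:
$\left(k + 92\right)^{2} = \left(-104 + 92\right)^{2} = \left(-12\right)^{2} = 144$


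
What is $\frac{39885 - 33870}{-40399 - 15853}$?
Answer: $- \frac{6015}{56252} \approx -0.10693$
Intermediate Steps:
$\frac{39885 - 33870}{-40399 - 15853} = \frac{6015}{-40399 - 15853} = \frac{6015}{-56252} = 6015 \left(- \frac{1}{56252}\right) = - \frac{6015}{56252}$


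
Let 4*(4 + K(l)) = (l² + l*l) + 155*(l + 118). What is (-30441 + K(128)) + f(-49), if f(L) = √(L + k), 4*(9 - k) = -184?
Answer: -25441/2 + √6 ≈ -12718.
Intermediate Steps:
k = 55 (k = 9 - ¼*(-184) = 9 + 46 = 55)
f(L) = √(55 + L) (f(L) = √(L + 55) = √(55 + L))
K(l) = 9137/2 + l²/2 + 155*l/4 (K(l) = -4 + ((l² + l*l) + 155*(l + 118))/4 = -4 + ((l² + l²) + 155*(118 + l))/4 = -4 + (2*l² + (18290 + 155*l))/4 = -4 + (18290 + 2*l² + 155*l)/4 = -4 + (9145/2 + l²/2 + 155*l/4) = 9137/2 + l²/2 + 155*l/4)
(-30441 + K(128)) + f(-49) = (-30441 + (9137/2 + (½)*128² + (155/4)*128)) + √(55 - 49) = (-30441 + (9137/2 + (½)*16384 + 4960)) + √6 = (-30441 + (9137/2 + 8192 + 4960)) + √6 = (-30441 + 35441/2) + √6 = -25441/2 + √6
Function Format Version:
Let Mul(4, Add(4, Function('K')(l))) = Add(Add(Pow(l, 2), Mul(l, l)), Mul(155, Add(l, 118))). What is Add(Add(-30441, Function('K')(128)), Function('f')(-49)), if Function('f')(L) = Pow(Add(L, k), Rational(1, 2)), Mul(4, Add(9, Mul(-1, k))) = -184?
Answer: Add(Rational(-25441, 2), Pow(6, Rational(1, 2))) ≈ -12718.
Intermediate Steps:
k = 55 (k = Add(9, Mul(Rational(-1, 4), -184)) = Add(9, 46) = 55)
Function('f')(L) = Pow(Add(55, L), Rational(1, 2)) (Function('f')(L) = Pow(Add(L, 55), Rational(1, 2)) = Pow(Add(55, L), Rational(1, 2)))
Function('K')(l) = Add(Rational(9137, 2), Mul(Rational(1, 2), Pow(l, 2)), Mul(Rational(155, 4), l)) (Function('K')(l) = Add(-4, Mul(Rational(1, 4), Add(Add(Pow(l, 2), Mul(l, l)), Mul(155, Add(l, 118))))) = Add(-4, Mul(Rational(1, 4), Add(Add(Pow(l, 2), Pow(l, 2)), Mul(155, Add(118, l))))) = Add(-4, Mul(Rational(1, 4), Add(Mul(2, Pow(l, 2)), Add(18290, Mul(155, l))))) = Add(-4, Mul(Rational(1, 4), Add(18290, Mul(2, Pow(l, 2)), Mul(155, l)))) = Add(-4, Add(Rational(9145, 2), Mul(Rational(1, 2), Pow(l, 2)), Mul(Rational(155, 4), l))) = Add(Rational(9137, 2), Mul(Rational(1, 2), Pow(l, 2)), Mul(Rational(155, 4), l)))
Add(Add(-30441, Function('K')(128)), Function('f')(-49)) = Add(Add(-30441, Add(Rational(9137, 2), Mul(Rational(1, 2), Pow(128, 2)), Mul(Rational(155, 4), 128))), Pow(Add(55, -49), Rational(1, 2))) = Add(Add(-30441, Add(Rational(9137, 2), Mul(Rational(1, 2), 16384), 4960)), Pow(6, Rational(1, 2))) = Add(Add(-30441, Add(Rational(9137, 2), 8192, 4960)), Pow(6, Rational(1, 2))) = Add(Add(-30441, Rational(35441, 2)), Pow(6, Rational(1, 2))) = Add(Rational(-25441, 2), Pow(6, Rational(1, 2)))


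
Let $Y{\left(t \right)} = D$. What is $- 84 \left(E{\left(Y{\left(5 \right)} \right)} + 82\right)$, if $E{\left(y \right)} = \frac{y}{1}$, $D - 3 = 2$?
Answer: $-7308$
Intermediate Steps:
$D = 5$ ($D = 3 + 2 = 5$)
$Y{\left(t \right)} = 5$
$E{\left(y \right)} = y$ ($E{\left(y \right)} = y 1 = y$)
$- 84 \left(E{\left(Y{\left(5 \right)} \right)} + 82\right) = - 84 \left(5 + 82\right) = \left(-84\right) 87 = -7308$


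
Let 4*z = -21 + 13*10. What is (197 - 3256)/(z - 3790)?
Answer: 12236/15051 ≈ 0.81297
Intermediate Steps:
z = 109/4 (z = (-21 + 13*10)/4 = (-21 + 130)/4 = (1/4)*109 = 109/4 ≈ 27.250)
(197 - 3256)/(z - 3790) = (197 - 3256)/(109/4 - 3790) = -3059/(-15051/4) = -3059*(-4/15051) = 12236/15051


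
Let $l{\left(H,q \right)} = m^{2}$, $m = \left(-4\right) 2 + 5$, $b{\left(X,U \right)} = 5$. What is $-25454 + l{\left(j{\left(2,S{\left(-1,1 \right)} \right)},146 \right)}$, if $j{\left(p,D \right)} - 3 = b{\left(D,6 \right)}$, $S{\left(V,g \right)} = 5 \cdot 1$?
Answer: $-25445$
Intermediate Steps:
$S{\left(V,g \right)} = 5$
$m = -3$ ($m = -8 + 5 = -3$)
$j{\left(p,D \right)} = 8$ ($j{\left(p,D \right)} = 3 + 5 = 8$)
$l{\left(H,q \right)} = 9$ ($l{\left(H,q \right)} = \left(-3\right)^{2} = 9$)
$-25454 + l{\left(j{\left(2,S{\left(-1,1 \right)} \right)},146 \right)} = -25454 + 9 = -25445$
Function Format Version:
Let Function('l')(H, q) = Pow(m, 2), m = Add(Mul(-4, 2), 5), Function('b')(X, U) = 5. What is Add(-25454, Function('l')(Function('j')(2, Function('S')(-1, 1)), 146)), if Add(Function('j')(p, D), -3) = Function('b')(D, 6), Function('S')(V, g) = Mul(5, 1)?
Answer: -25445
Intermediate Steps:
Function('S')(V, g) = 5
m = -3 (m = Add(-8, 5) = -3)
Function('j')(p, D) = 8 (Function('j')(p, D) = Add(3, 5) = 8)
Function('l')(H, q) = 9 (Function('l')(H, q) = Pow(-3, 2) = 9)
Add(-25454, Function('l')(Function('j')(2, Function('S')(-1, 1)), 146)) = Add(-25454, 9) = -25445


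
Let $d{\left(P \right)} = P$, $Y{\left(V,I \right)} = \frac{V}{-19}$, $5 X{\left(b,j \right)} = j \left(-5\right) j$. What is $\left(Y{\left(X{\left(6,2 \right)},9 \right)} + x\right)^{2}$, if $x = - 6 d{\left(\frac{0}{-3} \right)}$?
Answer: $\frac{16}{361} \approx 0.044321$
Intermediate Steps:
$X{\left(b,j \right)} = - j^{2}$ ($X{\left(b,j \right)} = \frac{j \left(-5\right) j}{5} = \frac{- 5 j j}{5} = \frac{\left(-5\right) j^{2}}{5} = - j^{2}$)
$Y{\left(V,I \right)} = - \frac{V}{19}$ ($Y{\left(V,I \right)} = V \left(- \frac{1}{19}\right) = - \frac{V}{19}$)
$x = 0$ ($x = - 6 \frac{0}{-3} = - 6 \cdot 0 \left(- \frac{1}{3}\right) = \left(-6\right) 0 = 0$)
$\left(Y{\left(X{\left(6,2 \right)},9 \right)} + x\right)^{2} = \left(- \frac{\left(-1\right) 2^{2}}{19} + 0\right)^{2} = \left(- \frac{\left(-1\right) 4}{19} + 0\right)^{2} = \left(\left(- \frac{1}{19}\right) \left(-4\right) + 0\right)^{2} = \left(\frac{4}{19} + 0\right)^{2} = \left(\frac{4}{19}\right)^{2} = \frac{16}{361}$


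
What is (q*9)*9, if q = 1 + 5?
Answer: 486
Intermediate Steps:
q = 6
(q*9)*9 = (6*9)*9 = 54*9 = 486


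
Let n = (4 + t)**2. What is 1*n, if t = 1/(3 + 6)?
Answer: 1369/81 ≈ 16.901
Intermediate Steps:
t = 1/9 ≈ 0.11111
n = 1369/81 (n = (4 + 1/9)**2 = (37/9)**2 = 1369/81 ≈ 16.901)
1*n = 1*(1369/81) = 1369/81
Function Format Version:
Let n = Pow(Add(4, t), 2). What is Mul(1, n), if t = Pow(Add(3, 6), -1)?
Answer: Rational(1369, 81) ≈ 16.901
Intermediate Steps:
t = Rational(1, 9) (t = Pow(9, -1) = Rational(1, 9) ≈ 0.11111)
n = Rational(1369, 81) (n = Pow(Add(4, Rational(1, 9)), 2) = Pow(Rational(37, 9), 2) = Rational(1369, 81) ≈ 16.901)
Mul(1, n) = Mul(1, Rational(1369, 81)) = Rational(1369, 81)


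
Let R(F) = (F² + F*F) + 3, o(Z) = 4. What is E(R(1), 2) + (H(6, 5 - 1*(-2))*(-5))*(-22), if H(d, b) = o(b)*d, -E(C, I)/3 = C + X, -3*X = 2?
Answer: 2627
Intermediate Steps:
X = -⅔ (X = -⅓*2 = -⅔ ≈ -0.66667)
R(F) = 3 + 2*F² (R(F) = (F² + F²) + 3 = 2*F² + 3 = 3 + 2*F²)
E(C, I) = 2 - 3*C (E(C, I) = -3*(C - ⅔) = -3*(-⅔ + C) = 2 - 3*C)
H(d, b) = 4*d
E(R(1), 2) + (H(6, 5 - 1*(-2))*(-5))*(-22) = (2 - 3*(3 + 2*1²)) + ((4*6)*(-5))*(-22) = (2 - 3*(3 + 2*1)) + (24*(-5))*(-22) = (2 - 3*(3 + 2)) - 120*(-22) = (2 - 3*5) + 2640 = (2 - 15) + 2640 = -13 + 2640 = 2627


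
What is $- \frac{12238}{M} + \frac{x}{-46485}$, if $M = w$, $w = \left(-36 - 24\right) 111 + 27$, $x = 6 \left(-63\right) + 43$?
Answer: $\frac{1410137}{761321} \approx 1.8522$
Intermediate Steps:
$x = -335$ ($x = -378 + 43 = -335$)
$w = -6633$ ($w = \left(-36 - 24\right) 111 + 27 = \left(-60\right) 111 + 27 = -6660 + 27 = -6633$)
$M = -6633$
$- \frac{12238}{M} + \frac{x}{-46485} = - \frac{12238}{-6633} - \frac{335}{-46485} = \left(-12238\right) \left(- \frac{1}{6633}\right) - - \frac{67}{9297} = \frac{12238}{6633} + \frac{67}{9297} = \frac{1410137}{761321}$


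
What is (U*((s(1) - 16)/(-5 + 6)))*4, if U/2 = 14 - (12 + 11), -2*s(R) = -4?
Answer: 1008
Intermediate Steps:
s(R) = 2 (s(R) = -½*(-4) = 2)
U = -18 (U = 2*(14 - (12 + 11)) = 2*(14 - 1*23) = 2*(14 - 23) = 2*(-9) = -18)
(U*((s(1) - 16)/(-5 + 6)))*4 = -18*(2 - 16)/(-5 + 6)*4 = -(-252)/1*4 = -(-252)*4 = -18*(-14)*4 = 252*4 = 1008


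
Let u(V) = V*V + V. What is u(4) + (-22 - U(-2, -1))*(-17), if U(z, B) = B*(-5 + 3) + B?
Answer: 411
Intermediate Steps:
u(V) = V + V**2 (u(V) = V**2 + V = V + V**2)
U(z, B) = -B (U(z, B) = B*(-2) + B = -2*B + B = -B)
u(4) + (-22 - U(-2, -1))*(-17) = 4*(1 + 4) + (-22 - (-1)*(-1))*(-17) = 4*5 + (-22 - 1*1)*(-17) = 20 + (-22 - 1)*(-17) = 20 - 23*(-17) = 20 + 391 = 411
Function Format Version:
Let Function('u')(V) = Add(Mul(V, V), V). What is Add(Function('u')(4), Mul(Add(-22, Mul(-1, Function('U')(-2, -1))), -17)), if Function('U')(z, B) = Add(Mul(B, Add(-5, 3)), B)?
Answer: 411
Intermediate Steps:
Function('u')(V) = Add(V, Pow(V, 2)) (Function('u')(V) = Add(Pow(V, 2), V) = Add(V, Pow(V, 2)))
Function('U')(z, B) = Mul(-1, B) (Function('U')(z, B) = Add(Mul(B, -2), B) = Add(Mul(-2, B), B) = Mul(-1, B))
Add(Function('u')(4), Mul(Add(-22, Mul(-1, Function('U')(-2, -1))), -17)) = Add(Mul(4, Add(1, 4)), Mul(Add(-22, Mul(-1, Mul(-1, -1))), -17)) = Add(Mul(4, 5), Mul(Add(-22, Mul(-1, 1)), -17)) = Add(20, Mul(Add(-22, -1), -17)) = Add(20, Mul(-23, -17)) = Add(20, 391) = 411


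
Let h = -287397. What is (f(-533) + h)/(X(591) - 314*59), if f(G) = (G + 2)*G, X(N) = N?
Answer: 4374/17935 ≈ 0.24388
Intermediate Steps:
f(G) = G*(2 + G) (f(G) = (2 + G)*G = G*(2 + G))
(f(-533) + h)/(X(591) - 314*59) = (-533*(2 - 533) - 287397)/(591 - 314*59) = (-533*(-531) - 287397)/(591 - 18526) = (283023 - 287397)/(-17935) = -4374*(-1/17935) = 4374/17935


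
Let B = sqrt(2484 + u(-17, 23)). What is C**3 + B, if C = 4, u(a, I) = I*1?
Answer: 64 + sqrt(2507) ≈ 114.07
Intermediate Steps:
u(a, I) = I
B = sqrt(2507) (B = sqrt(2484 + 23) = sqrt(2507) ≈ 50.070)
C**3 + B = 4**3 + sqrt(2507) = 64 + sqrt(2507)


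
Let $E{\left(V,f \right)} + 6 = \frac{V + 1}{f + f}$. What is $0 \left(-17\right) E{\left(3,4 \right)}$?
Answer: $0$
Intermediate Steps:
$E{\left(V,f \right)} = -6 + \frac{1 + V}{2 f}$ ($E{\left(V,f \right)} = -6 + \frac{V + 1}{f + f} = -6 + \frac{1 + V}{2 f}$)
$0 \left(-17\right) E{\left(3,4 \right)} = 0 \left(-17\right) \frac{1 + 3 - 48}{2 \cdot 4} = 0 \cdot \frac{1}{2} \cdot \frac{1}{4} \left(1 + 3 - 48\right) = 0 \cdot \frac{1}{2} \cdot \frac{1}{4} \left(-44\right) = 0 \left(- \frac{11}{2}\right) = 0$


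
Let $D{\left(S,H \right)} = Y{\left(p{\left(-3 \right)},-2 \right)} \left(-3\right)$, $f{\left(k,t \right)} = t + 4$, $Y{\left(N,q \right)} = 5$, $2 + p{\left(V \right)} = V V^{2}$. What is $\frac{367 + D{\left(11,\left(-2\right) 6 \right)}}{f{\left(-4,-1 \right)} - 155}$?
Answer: $- \frac{44}{19} \approx -2.3158$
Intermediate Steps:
$p{\left(V \right)} = -2 + V^{3}$ ($p{\left(V \right)} = -2 + V V^{2} = -2 + V^{3}$)
$f{\left(k,t \right)} = 4 + t$
$D{\left(S,H \right)} = -15$ ($D{\left(S,H \right)} = 5 \left(-3\right) = -15$)
$\frac{367 + D{\left(11,\left(-2\right) 6 \right)}}{f{\left(-4,-1 \right)} - 155} = \frac{367 - 15}{\left(4 - 1\right) - 155} = \frac{352}{3 - 155} = \frac{352}{-152} = 352 \left(- \frac{1}{152}\right) = - \frac{44}{19}$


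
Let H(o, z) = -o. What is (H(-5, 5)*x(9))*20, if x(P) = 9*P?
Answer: 8100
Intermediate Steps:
(H(-5, 5)*x(9))*20 = ((-1*(-5))*(9*9))*20 = (5*81)*20 = 405*20 = 8100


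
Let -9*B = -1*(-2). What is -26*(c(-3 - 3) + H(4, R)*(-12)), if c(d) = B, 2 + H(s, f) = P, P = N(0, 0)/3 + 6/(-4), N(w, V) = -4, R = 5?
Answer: -13520/9 ≈ -1502.2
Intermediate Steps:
B = -2/9 (B = -(-1)*(-2)/9 = -⅑*2 = -2/9 ≈ -0.22222)
P = -17/6 (P = -4/3 + 6/(-4) = -4*⅓ + 6*(-¼) = -4/3 - 3/2 = -17/6 ≈ -2.8333)
H(s, f) = -29/6 (H(s, f) = -2 - 17/6 = -29/6)
c(d) = -2/9
-26*(c(-3 - 3) + H(4, R)*(-12)) = -26*(-2/9 - 29/6*(-12)) = -26*(-2/9 + 58) = -26*520/9 = -13520/9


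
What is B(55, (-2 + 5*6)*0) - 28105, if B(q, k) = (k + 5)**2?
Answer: -28080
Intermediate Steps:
B(q, k) = (5 + k)**2
B(55, (-2 + 5*6)*0) - 28105 = (5 + (-2 + 5*6)*0)**2 - 28105 = (5 + (-2 + 30)*0)**2 - 28105 = (5 + 28*0)**2 - 28105 = (5 + 0)**2 - 28105 = 5**2 - 28105 = 25 - 28105 = -28080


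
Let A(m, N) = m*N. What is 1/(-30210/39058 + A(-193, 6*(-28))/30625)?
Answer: 85439375/24373953 ≈ 3.5054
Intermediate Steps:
A(m, N) = N*m
1/(-30210/39058 + A(-193, 6*(-28))/30625) = 1/(-30210/39058 + ((6*(-28))*(-193))/30625) = 1/(-30210*1/39058 - 168*(-193)*(1/30625)) = 1/(-15105/19529 + 32424*(1/30625)) = 1/(-15105/19529 + 4632/4375) = 1/(24373953/85439375) = 85439375/24373953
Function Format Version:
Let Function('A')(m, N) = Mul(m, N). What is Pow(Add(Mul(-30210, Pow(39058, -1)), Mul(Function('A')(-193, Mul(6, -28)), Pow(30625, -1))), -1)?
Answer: Rational(85439375, 24373953) ≈ 3.5054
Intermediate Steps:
Function('A')(m, N) = Mul(N, m)
Pow(Add(Mul(-30210, Pow(39058, -1)), Mul(Function('A')(-193, Mul(6, -28)), Pow(30625, -1))), -1) = Pow(Add(Mul(-30210, Pow(39058, -1)), Mul(Mul(Mul(6, -28), -193), Pow(30625, -1))), -1) = Pow(Add(Mul(-30210, Rational(1, 39058)), Mul(Mul(-168, -193), Rational(1, 30625))), -1) = Pow(Add(Rational(-15105, 19529), Mul(32424, Rational(1, 30625))), -1) = Pow(Add(Rational(-15105, 19529), Rational(4632, 4375)), -1) = Pow(Rational(24373953, 85439375), -1) = Rational(85439375, 24373953)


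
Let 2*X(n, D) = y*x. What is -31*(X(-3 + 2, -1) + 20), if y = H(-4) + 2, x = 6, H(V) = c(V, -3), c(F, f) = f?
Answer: -527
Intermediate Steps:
H(V) = -3
y = -1 (y = -3 + 2 = -1)
X(n, D) = -3 (X(n, D) = (-1*6)/2 = (1/2)*(-6) = -3)
-31*(X(-3 + 2, -1) + 20) = -31*(-3 + 20) = -31*17 = -527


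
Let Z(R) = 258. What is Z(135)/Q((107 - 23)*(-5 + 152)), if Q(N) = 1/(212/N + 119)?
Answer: 31596916/1029 ≈ 30706.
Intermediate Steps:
Q(N) = 1/(119 + 212/N)
Z(135)/Q((107 - 23)*(-5 + 152)) = 258/((((107 - 23)*(-5 + 152))/(212 + 119*((107 - 23)*(-5 + 152))))) = 258/(((84*147)/(212 + 119*(84*147)))) = 258/((12348/(212 + 119*12348))) = 258/((12348/(212 + 1469412))) = 258/((12348/1469624)) = 258/((12348*(1/1469624))) = 258/(3087/367406) = 258*(367406/3087) = 31596916/1029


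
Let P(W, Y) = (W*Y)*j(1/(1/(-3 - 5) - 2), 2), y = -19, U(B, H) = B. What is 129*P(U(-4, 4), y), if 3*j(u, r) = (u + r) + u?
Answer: 58824/17 ≈ 3460.2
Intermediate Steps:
j(u, r) = r/3 + 2*u/3 (j(u, r) = ((u + r) + u)/3 = ((r + u) + u)/3 = (r + 2*u)/3 = r/3 + 2*u/3)
P(W, Y) = 6*W*Y/17 (P(W, Y) = (W*Y)*((⅓)*2 + 2/(3*(1/(-3 - 5) - 2))) = (W*Y)*(⅔ + 2/(3*(1/(-8) - 2))) = (W*Y)*(⅔ + 2/(3*(-⅛ - 2))) = (W*Y)*(⅔ + 2/(3*(-17/8))) = (W*Y)*(⅔ + (⅔)*(-8/17)) = (W*Y)*(⅔ - 16/51) = (W*Y)*(6/17) = 6*W*Y/17)
129*P(U(-4, 4), y) = 129*((6/17)*(-4)*(-19)) = 129*(456/17) = 58824/17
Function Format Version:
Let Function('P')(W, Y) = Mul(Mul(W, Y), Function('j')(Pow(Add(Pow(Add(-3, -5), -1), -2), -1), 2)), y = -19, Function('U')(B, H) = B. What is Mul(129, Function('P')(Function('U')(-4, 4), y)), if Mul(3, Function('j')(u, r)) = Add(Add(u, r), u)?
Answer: Rational(58824, 17) ≈ 3460.2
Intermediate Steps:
Function('j')(u, r) = Add(Mul(Rational(1, 3), r), Mul(Rational(2, 3), u)) (Function('j')(u, r) = Mul(Rational(1, 3), Add(Add(u, r), u)) = Mul(Rational(1, 3), Add(Add(r, u), u)) = Mul(Rational(1, 3), Add(r, Mul(2, u))) = Add(Mul(Rational(1, 3), r), Mul(Rational(2, 3), u)))
Function('P')(W, Y) = Mul(Rational(6, 17), W, Y) (Function('P')(W, Y) = Mul(Mul(W, Y), Add(Mul(Rational(1, 3), 2), Mul(Rational(2, 3), Pow(Add(Pow(Add(-3, -5), -1), -2), -1)))) = Mul(Mul(W, Y), Add(Rational(2, 3), Mul(Rational(2, 3), Pow(Add(Pow(-8, -1), -2), -1)))) = Mul(Mul(W, Y), Add(Rational(2, 3), Mul(Rational(2, 3), Pow(Add(Rational(-1, 8), -2), -1)))) = Mul(Mul(W, Y), Add(Rational(2, 3), Mul(Rational(2, 3), Pow(Rational(-17, 8), -1)))) = Mul(Mul(W, Y), Add(Rational(2, 3), Mul(Rational(2, 3), Rational(-8, 17)))) = Mul(Mul(W, Y), Add(Rational(2, 3), Rational(-16, 51))) = Mul(Mul(W, Y), Rational(6, 17)) = Mul(Rational(6, 17), W, Y))
Mul(129, Function('P')(Function('U')(-4, 4), y)) = Mul(129, Mul(Rational(6, 17), -4, -19)) = Mul(129, Rational(456, 17)) = Rational(58824, 17)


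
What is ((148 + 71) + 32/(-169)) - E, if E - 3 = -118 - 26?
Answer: 60808/169 ≈ 359.81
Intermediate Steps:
E = -141 (E = 3 + (-118 - 26) = 3 - 144 = -141)
((148 + 71) + 32/(-169)) - E = ((148 + 71) + 32/(-169)) - 1*(-141) = (219 + 32*(-1/169)) + 141 = (219 - 32/169) + 141 = 36979/169 + 141 = 60808/169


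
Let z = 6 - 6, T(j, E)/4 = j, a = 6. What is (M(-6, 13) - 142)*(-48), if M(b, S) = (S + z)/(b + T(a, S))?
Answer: 20344/3 ≈ 6781.3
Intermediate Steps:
T(j, E) = 4*j
z = 0
M(b, S) = S/(24 + b) (M(b, S) = (S + 0)/(b + 4*6) = S/(b + 24) = S/(24 + b))
(M(-6, 13) - 142)*(-48) = (13/(24 - 6) - 142)*(-48) = (13/18 - 142)*(-48) = -2543/18*(-48) = 20344/3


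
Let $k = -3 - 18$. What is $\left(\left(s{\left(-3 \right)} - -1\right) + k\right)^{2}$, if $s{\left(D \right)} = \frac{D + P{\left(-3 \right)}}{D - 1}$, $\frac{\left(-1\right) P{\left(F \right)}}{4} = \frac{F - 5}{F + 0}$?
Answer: $\frac{39601}{144} \approx 275.01$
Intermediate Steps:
$P{\left(F \right)} = - \frac{4 \left(-5 + F\right)}{F}$ ($P{\left(F \right)} = - 4 \frac{F - 5}{F + 0} = - 4 \frac{-5 + F}{F} = - \frac{4 \left(-5 + F\right)}{F}$)
$s{\left(D \right)} = \frac{- \frac{32}{3} + D}{-1 + D}$ ($s{\left(D \right)} = \frac{D + \left(-4 + \frac{20}{-3}\right)}{D - 1} = \frac{D + \left(-4 + 20 \left(- \frac{1}{3}\right)\right)}{-1 + D} = \frac{D - \frac{32}{3}}{-1 + D} = \frac{- \frac{32}{3} + D}{-1 + D}$)
$k = -21$ ($k = -3 - 18 = -21$)
$\left(\left(s{\left(-3 \right)} - -1\right) + k\right)^{2} = \left(\left(\frac{- \frac{32}{3} - 3}{-1 - 3} - -1\right) - 21\right)^{2} = \left(\left(\frac{1}{-4} \left(- \frac{41}{3}\right) + 1\right) - 21\right)^{2} = \left(\left(\left(- \frac{1}{4}\right) \left(- \frac{41}{3}\right) + 1\right) - 21\right)^{2} = \left(\left(\frac{41}{12} + 1\right) - 21\right)^{2} = \left(\frac{53}{12} - 21\right)^{2} = \left(- \frac{199}{12}\right)^{2} = \frac{39601}{144}$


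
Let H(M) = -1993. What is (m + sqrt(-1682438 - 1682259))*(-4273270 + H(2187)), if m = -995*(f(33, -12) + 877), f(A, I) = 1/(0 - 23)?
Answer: 3730473671150 - 4275263*I*sqrt(3364697) ≈ 3.7305e+12 - 7.8422e+9*I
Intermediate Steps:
f(A, I) = -1/23 (f(A, I) = 1/(-23) = -1/23)
m = -20069150/23 (m = -995*(-1/23 + 877) = -995*20170/23 = -20069150/23 ≈ -8.7257e+5)
(m + sqrt(-1682438 - 1682259))*(-4273270 + H(2187)) = (-20069150/23 + sqrt(-1682438 - 1682259))*(-4273270 - 1993) = (-20069150/23 + sqrt(-3364697))*(-4275263) = (-20069150/23 + I*sqrt(3364697))*(-4275263) = 3730473671150 - 4275263*I*sqrt(3364697)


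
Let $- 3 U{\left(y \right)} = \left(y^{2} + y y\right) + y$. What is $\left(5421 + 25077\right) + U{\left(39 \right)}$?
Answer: $29471$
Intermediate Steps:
$U{\left(y \right)} = - \frac{2 y^{2}}{3} - \frac{y}{3}$ ($U{\left(y \right)} = - \frac{\left(y^{2} + y y\right) + y}{3} = - \frac{\left(y^{2} + y^{2}\right) + y}{3} = - \frac{2 y^{2} + y}{3} = - \frac{y + 2 y^{2}}{3} = - \frac{2 y^{2}}{3} - \frac{y}{3}$)
$\left(5421 + 25077\right) + U{\left(39 \right)} = \left(5421 + 25077\right) - 13 \left(1 + 2 \cdot 39\right) = 30498 - 13 \left(1 + 78\right) = 30498 - 13 \cdot 79 = 30498 - 1027 = 29471$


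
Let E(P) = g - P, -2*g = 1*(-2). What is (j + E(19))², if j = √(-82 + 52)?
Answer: (18 - I*√30)² ≈ 294.0 - 197.18*I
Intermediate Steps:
g = 1 (g = -(-2)/2 = -½*(-2) = 1)
j = I*√30 (j = √(-30) = I*√30 ≈ 5.4772*I)
E(P) = 1 - P
(j + E(19))² = (I*√30 + (1 - 1*19))² = (I*√30 + (1 - 19))² = (I*√30 - 18)² = (-18 + I*√30)²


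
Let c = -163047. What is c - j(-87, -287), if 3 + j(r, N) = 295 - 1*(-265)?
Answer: -163604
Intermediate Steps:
j(r, N) = 557 (j(r, N) = -3 + (295 - 1*(-265)) = -3 + (295 + 265) = -3 + 560 = 557)
c - j(-87, -287) = -163047 - 1*557 = -163047 - 557 = -163604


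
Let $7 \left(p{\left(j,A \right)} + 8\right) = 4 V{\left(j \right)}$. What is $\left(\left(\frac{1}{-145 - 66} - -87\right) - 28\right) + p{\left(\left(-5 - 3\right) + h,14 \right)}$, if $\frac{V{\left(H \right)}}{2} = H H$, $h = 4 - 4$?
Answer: $\frac{183352}{1477} \approx 124.14$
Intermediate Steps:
$h = 0$
$V{\left(H \right)} = 2 H^{2}$ ($V{\left(H \right)} = 2 H H = 2 H^{2}$)
$p{\left(j,A \right)} = -8 + \frac{8 j^{2}}{7}$ ($p{\left(j,A \right)} = -8 + \frac{4 \cdot 2 j^{2}}{7} = -8 + \frac{8 j^{2}}{7}$)
$\left(\left(\frac{1}{-145 - 66} - -87\right) - 28\right) + p{\left(\left(-5 - 3\right) + h,14 \right)} = \left(\left(\frac{1}{-145 - 66} - -87\right) - 28\right) - \left(8 - \frac{8 \left(\left(-5 - 3\right) + 0\right)^{2}}{7}\right) = \left(\left(\frac{1}{-211} + 87\right) - 28\right) - \left(8 - \frac{8 \left(\left(-5 - 3\right) + 0\right)^{2}}{7}\right) = \left(\left(- \frac{1}{211} + 87\right) - 28\right) - \left(8 - \frac{8 \left(-8 + 0\right)^{2}}{7}\right) = \left(\frac{18356}{211} - 28\right) - \left(8 - \frac{8 \left(-8\right)^{2}}{7}\right) = \frac{12448}{211} + \left(-8 + \frac{8}{7} \cdot 64\right) = \frac{12448}{211} + \left(-8 + \frac{512}{7}\right) = \frac{12448}{211} + \frac{456}{7} = \frac{183352}{1477}$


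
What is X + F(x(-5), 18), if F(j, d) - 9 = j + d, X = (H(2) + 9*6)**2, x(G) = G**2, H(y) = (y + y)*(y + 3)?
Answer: 5528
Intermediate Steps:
H(y) = 2*y*(3 + y) (H(y) = (2*y)*(3 + y) = 2*y*(3 + y))
X = 5476 (X = (2*2*(3 + 2) + 9*6)**2 = (2*2*5 + 54)**2 = (20 + 54)**2 = 74**2 = 5476)
F(j, d) = 9 + d + j (F(j, d) = 9 + (j + d) = 9 + (d + j) = 9 + d + j)
X + F(x(-5), 18) = 5476 + (9 + 18 + (-5)**2) = 5476 + (9 + 18 + 25) = 5476 + 52 = 5528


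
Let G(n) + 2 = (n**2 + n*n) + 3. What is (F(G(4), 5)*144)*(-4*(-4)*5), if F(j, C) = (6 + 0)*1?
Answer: 69120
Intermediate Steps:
G(n) = 1 + 2*n**2 (G(n) = -2 + ((n**2 + n*n) + 3) = -2 + ((n**2 + n**2) + 3) = -2 + (2*n**2 + 3) = -2 + (3 + 2*n**2) = 1 + 2*n**2)
F(j, C) = 6 (F(j, C) = 6*1 = 6)
(F(G(4), 5)*144)*(-4*(-4)*5) = (6*144)*(-4*(-4)*5) = 864*(16*5) = 864*80 = 69120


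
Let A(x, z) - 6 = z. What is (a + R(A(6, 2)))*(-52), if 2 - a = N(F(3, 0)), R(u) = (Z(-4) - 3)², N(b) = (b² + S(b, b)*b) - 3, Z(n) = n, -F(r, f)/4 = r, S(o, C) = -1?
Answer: 5304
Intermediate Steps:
A(x, z) = 6 + z
F(r, f) = -4*r
N(b) = -3 + b² - b (N(b) = (b² - b) - 3 = -3 + b² - b)
R(u) = 49 (R(u) = (-4 - 3)² = (-7)² = 49)
a = -151 (a = 2 - (-3 + (-4*3)² - (-4)*3) = 2 - (-3 + (-12)² - 1*(-12)) = 2 - (-3 + 144 + 12) = 2 - 1*153 = 2 - 153 = -151)
(a + R(A(6, 2)))*(-52) = (-151 + 49)*(-52) = -102*(-52) = 5304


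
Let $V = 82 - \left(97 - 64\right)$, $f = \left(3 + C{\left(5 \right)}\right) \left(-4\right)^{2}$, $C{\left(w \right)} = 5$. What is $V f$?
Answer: $6272$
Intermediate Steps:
$f = 128$ ($f = \left(3 + 5\right) \left(-4\right)^{2} = 8 \cdot 16 = 128$)
$V = 49$ ($V = 82 - \left(97 - 64\right) = 82 - 33 = 49$)
$V f = 49 \cdot 128 = 6272$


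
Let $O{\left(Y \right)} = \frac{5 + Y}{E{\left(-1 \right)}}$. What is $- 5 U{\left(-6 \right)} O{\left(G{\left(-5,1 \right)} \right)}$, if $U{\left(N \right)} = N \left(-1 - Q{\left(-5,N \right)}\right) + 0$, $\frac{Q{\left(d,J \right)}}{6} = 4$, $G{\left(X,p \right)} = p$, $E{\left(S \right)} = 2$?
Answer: $-2250$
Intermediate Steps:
$Q{\left(d,J \right)} = 24$ ($Q{\left(d,J \right)} = 6 \cdot 4 = 24$)
$U{\left(N \right)} = - 25 N$ ($U{\left(N \right)} = N \left(-1 - 24\right) + 0 = N \left(-25\right) + 0 = - 25 N + 0 = - 25 N$)
$O{\left(Y \right)} = \frac{5}{2} + \frac{Y}{2}$ ($O{\left(Y \right)} = \frac{5 + Y}{2} = \left(5 + Y\right) \frac{1}{2} = \frac{5}{2} + \frac{Y}{2}$)
$- 5 U{\left(-6 \right)} O{\left(G{\left(-5,1 \right)} \right)} = - 5 \left(\left(-25\right) \left(-6\right)\right) \left(\frac{5}{2} + \frac{1}{2} \cdot 1\right) = \left(-5\right) 150 \left(\frac{5}{2} + \frac{1}{2}\right) = \left(-750\right) 3 = -2250$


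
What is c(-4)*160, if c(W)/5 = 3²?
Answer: 7200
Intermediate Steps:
c(W) = 45 (c(W) = 5*3² = 5*9 = 45)
c(-4)*160 = 45*160 = 7200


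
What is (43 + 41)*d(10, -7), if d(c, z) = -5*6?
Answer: -2520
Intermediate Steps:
d(c, z) = -30
(43 + 41)*d(10, -7) = (43 + 41)*(-30) = 84*(-30) = -2520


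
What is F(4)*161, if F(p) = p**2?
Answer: 2576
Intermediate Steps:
F(4)*161 = 4**2*161 = 16*161 = 2576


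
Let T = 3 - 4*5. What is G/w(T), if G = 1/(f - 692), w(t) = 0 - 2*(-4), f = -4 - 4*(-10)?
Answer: -1/5248 ≈ -0.00019055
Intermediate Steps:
f = 36 (f = -4 + 40 = 36)
T = -17 (T = 3 - 20 = -17)
w(t) = 8 (w(t) = 0 + 8 = 8)
G = -1/656 (G = 1/(36 - 692) = 1/(-656) = -1/656 ≈ -0.0015244)
G/w(T) = -1/656/8 = -1/656*1/8 = -1/5248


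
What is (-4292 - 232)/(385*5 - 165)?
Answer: -1131/440 ≈ -2.5705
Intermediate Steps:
(-4292 - 232)/(385*5 - 165) = -4524/(1925 - 165) = -4524/1760 = -4524*1/1760 = -1131/440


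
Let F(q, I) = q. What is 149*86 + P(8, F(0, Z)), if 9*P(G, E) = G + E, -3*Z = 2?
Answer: 115334/9 ≈ 12815.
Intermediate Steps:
Z = -⅔ (Z = -⅓*2 = -⅔ ≈ -0.66667)
P(G, E) = E/9 + G/9 (P(G, E) = (G + E)/9 = (E + G)/9 = E/9 + G/9)
149*86 + P(8, F(0, Z)) = 149*86 + ((⅑)*0 + (⅑)*8) = 12814 + (0 + 8/9) = 12814 + 8/9 = 115334/9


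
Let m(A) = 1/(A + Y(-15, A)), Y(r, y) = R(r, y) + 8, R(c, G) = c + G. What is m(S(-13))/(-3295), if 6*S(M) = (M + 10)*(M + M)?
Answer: -1/62605 ≈ -1.5973e-5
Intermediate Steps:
R(c, G) = G + c
S(M) = M*(10 + M)/3 (S(M) = ((M + 10)*(M + M))/6 = ((10 + M)*(2*M))/6 = (2*M*(10 + M))/6 = M*(10 + M)/3)
Y(r, y) = 8 + r + y (Y(r, y) = (y + r) + 8 = (r + y) + 8 = 8 + r + y)
m(A) = 1/(-7 + 2*A) (m(A) = 1/(A + (8 - 15 + A)) = 1/(A + (-7 + A)) = 1/(-7 + 2*A))
m(S(-13))/(-3295) = 1/(-7 + 2*((⅓)*(-13)*(10 - 13))*(-3295)) = -1/3295/(-7 + 2*((⅓)*(-13)*(-3))) = -1/3295/(-7 + 2*13) = -1/3295/(-7 + 26) = -1/3295/19 = (1/19)*(-1/3295) = -1/62605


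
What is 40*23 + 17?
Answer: 937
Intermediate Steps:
40*23 + 17 = 920 + 17 = 937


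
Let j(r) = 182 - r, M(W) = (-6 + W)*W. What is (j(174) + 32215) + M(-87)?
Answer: 40314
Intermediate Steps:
M(W) = W*(-6 + W)
(j(174) + 32215) + M(-87) = ((182 - 1*174) + 32215) - 87*(-6 - 87) = ((182 - 174) + 32215) - 87*(-93) = (8 + 32215) + 8091 = 32223 + 8091 = 40314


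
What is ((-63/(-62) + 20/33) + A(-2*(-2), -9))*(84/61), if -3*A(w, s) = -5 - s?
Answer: 8274/20801 ≈ 0.39777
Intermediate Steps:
A(w, s) = 5/3 + s/3 (A(w, s) = -(-5 - s)/3 = 5/3 + s/3)
((-63/(-62) + 20/33) + A(-2*(-2), -9))*(84/61) = ((-63/(-62) + 20/33) + (5/3 + (⅓)*(-9)))*(84/61) = ((-63*(-1/62) + 20*(1/33)) + (5/3 - 3))*(84*(1/61)) = ((63/62 + 20/33) - 4/3)*(84/61) = (3319/2046 - 4/3)*(84/61) = (197/682)*(84/61) = 8274/20801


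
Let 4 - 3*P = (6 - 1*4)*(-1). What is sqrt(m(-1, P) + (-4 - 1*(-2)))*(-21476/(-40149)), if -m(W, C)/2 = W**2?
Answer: 42952*I/40149 ≈ 1.0698*I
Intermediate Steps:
P = 2 (P = 4/3 - (6 - 1*4)*(-1)/3 = 4/3 - (6 - 4)*(-1)/3 = 4/3 - 2*(-1)/3 = 4/3 - 1/3*(-2) = 4/3 + 2/3 = 2)
m(W, C) = -2*W**2
sqrt(m(-1, P) + (-4 - 1*(-2)))*(-21476/(-40149)) = sqrt(-2*(-1)**2 + (-4 - 1*(-2)))*(-21476/(-40149)) = sqrt(-2*1 + (-4 + 2))*(-21476*(-1/40149)) = sqrt(-2 - 2)*(21476/40149) = sqrt(-4)*(21476/40149) = (2*I)*(21476/40149) = 42952*I/40149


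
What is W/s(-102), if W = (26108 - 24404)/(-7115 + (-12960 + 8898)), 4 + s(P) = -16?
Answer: 426/55885 ≈ 0.0076228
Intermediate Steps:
s(P) = -20 (s(P) = -4 - 16 = -20)
W = -1704/11177 (W = 1704/(-7115 - 4062) = 1704/(-11177) = 1704*(-1/11177) = -1704/11177 ≈ -0.15246)
W/s(-102) = -1704/11177/(-20) = -1704/11177*(-1/20) = 426/55885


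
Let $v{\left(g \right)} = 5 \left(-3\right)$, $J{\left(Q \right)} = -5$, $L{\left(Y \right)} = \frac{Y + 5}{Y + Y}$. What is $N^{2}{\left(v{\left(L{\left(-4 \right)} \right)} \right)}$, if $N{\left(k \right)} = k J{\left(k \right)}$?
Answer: $5625$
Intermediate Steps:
$L{\left(Y \right)} = \frac{5 + Y}{2 Y}$
$v{\left(g \right)} = -15$
$N{\left(k \right)} = - 5 k$ ($N{\left(k \right)} = k \left(-5\right) = - 5 k$)
$N^{2}{\left(v{\left(L{\left(-4 \right)} \right)} \right)} = \left(\left(-5\right) \left(-15\right)\right)^{2} = 75^{2} = 5625$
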